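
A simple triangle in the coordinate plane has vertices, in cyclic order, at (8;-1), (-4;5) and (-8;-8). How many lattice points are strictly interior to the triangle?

87

By the shoelace formula, twice the signed area is |[8·5 − (-4)·(-1)] + [(-4)·(-8) − (-8)·5] + [(-8)·(-1) − 8·(-8)]| = 180, so the area is 90.
Along each edge there are gcd(|Δx|,|Δy|)+1 lattice points, so counting each shared vertex once the boundary has gcd(12,6) + gcd(4,13) + gcd(16,7) = 6+1+1 = 8.
By Pick's theorem A = I + B/2 − 1, so I = 90 − 8/2 + 1 = 87.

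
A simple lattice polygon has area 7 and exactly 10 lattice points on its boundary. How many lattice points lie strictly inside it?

From Pick's theorem, I = A − B/2 + 1 = 7 − 10/2 + 1 = 3.

3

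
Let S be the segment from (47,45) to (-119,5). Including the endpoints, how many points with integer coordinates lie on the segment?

The number of lattice points on a segment between lattice points is gcd(|Δx|,|Δy|) + 1 = gcd(166,40) + 1 = 2 + 1 = 3.

3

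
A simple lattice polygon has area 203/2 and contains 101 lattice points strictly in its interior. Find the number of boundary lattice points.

3

Pick's theorem gives A = I + B/2 − 1, so B = 2(A − I + 1) = 2(203/2 − 101 + 1) = 3.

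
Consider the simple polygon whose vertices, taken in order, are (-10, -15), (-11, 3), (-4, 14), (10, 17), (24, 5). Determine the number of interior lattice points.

The shoelace formula gives twice the area as |[(-10)·3 − (-11)·(-15)] + [(-11)·14 − (-4)·3] + [(-4)·17 − 10·14] + [10·5 − 24·17] + [24·(-15) − (-10)·5]| = 1213, so the area is 606.5.
Along each edge there are gcd(|Δx|,|Δy|)+1 lattice points, so counting each shared vertex once the boundary has gcd(1,18) + gcd(7,11) + gcd(14,3) + gcd(14,12) + gcd(34,20) = 1+1+1+2+2 = 7.
Pick's theorem gives I = A − B/2 + 1 = 606.5 − 7/2 + 1 = 604.

604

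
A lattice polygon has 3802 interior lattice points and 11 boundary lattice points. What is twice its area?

By Pick's theorem, A = I + B/2 − 1 = 3802 + 11/2 − 1 = 7613/2.
Hence 2A = 7613.

7613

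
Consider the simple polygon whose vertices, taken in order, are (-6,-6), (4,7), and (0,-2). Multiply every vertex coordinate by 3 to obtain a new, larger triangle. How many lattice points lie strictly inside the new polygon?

166

By the shoelace formula, twice the signed area is |[(-6)·7 − 4·(-6)] + [4·(-2) − 0·7] + [0·(-6) − (-6)·(-2)]| = 38, so the area is 19.
The number of boundary lattice points is Σ gcd(|Δx|,|Δy|) = gcd(10,13) + gcd(4,9) + gcd(6,4) = 1+1+2 = 4.
Scaling by 3 multiplies the area by 3² = 9 (so the new area is 171) and multiplies the boundary lattice-point count by 3, giving 12.
By Pick's theorem, the interior count of the dilated polygon is 171 − 12/2 + 1 = 166.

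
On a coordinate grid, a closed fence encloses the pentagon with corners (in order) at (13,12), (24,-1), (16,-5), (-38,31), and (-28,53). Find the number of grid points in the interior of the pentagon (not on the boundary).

1103

By the shoelace formula, twice the signed area is |[13·(-1) − 24·12] + [24·(-5) − 16·(-1)] + [16·31 − (-38)·(-5)] + [(-38)·53 − (-28)·31] + [(-28)·12 − 13·53]| = 2270, so the area is 1135.
Along each edge there are gcd(|Δx|,|Δy|)+1 lattice points, so counting each shared vertex once the boundary has gcd(11,13) + gcd(8,4) + gcd(54,36) + gcd(10,22) + gcd(41,41) = 1+4+18+2+41 = 66.
Pick's theorem gives I = A − B/2 + 1 = 1135 − 66/2 + 1 = 1103.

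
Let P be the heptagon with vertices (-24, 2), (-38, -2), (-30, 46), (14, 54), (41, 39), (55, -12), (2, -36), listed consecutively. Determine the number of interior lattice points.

5525

By the shoelace formula, twice the signed area is |[(-24)·(-2) − (-38)·2] + [(-38)·46 − (-30)·(-2)] + [(-30)·54 − 14·46] + [14·39 − 41·54] + [41·(-12) − 55·39] + [55·(-36) − 2·(-12)] + [2·2 − (-24)·(-36)]| = 11069, so the area is 11069/2.
Summing gcd(|Δx|,|Δy|) over the edges gives the boundary count: gcd(14,4) + gcd(8,48) + gcd(44,8) + gcd(27,15) + gcd(14,51) + gcd(53,24) + gcd(26,38) = 2+8+4+3+1+1+2 = 21.
Pick's theorem gives I = A − B/2 + 1 = 11069/2 − 21/2 + 1 = 5525.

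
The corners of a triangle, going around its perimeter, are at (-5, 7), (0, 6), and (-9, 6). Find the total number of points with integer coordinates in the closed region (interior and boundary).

By the shoelace formula, twice the signed area is |[(-5)·6 − 0·7] + [0·6 − (-9)·6] + [(-9)·7 − (-5)·6]| = 9, so the area is 9/2.
Summing gcd(|Δx|,|Δy|) over the edges gives the boundary count: gcd(5,1) + gcd(9,0) + gcd(4,1) = 1+9+1 = 11.
Pick's theorem gives I = A − B/2 + 1 = 9/2 − 11/2 + 1 = 0, so the closed region contains I + B = 0 + 11 = 11 lattice points.

11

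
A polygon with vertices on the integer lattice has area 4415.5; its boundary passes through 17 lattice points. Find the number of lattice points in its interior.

From Pick's theorem, I = A − B/2 + 1 = 4415.5 − 17/2 + 1 = 4408.

4408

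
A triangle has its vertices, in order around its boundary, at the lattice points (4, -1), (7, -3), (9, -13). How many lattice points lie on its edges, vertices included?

4

Summing gcd(|Δx|,|Δy|) over the edges gives the boundary count: gcd(3,2) + gcd(2,10) + gcd(5,12) = 1+2+1 = 4.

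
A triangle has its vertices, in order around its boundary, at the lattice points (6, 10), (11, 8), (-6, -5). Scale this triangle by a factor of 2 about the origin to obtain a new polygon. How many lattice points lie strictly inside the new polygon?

Using the shoelace formula, 2A = |(6·8 − 11·10) + (11·(-5) − (-6)·8) + ((-6)·10 − 6·(-5))| = 99, so the area is 99/2.
The number of boundary lattice points is Σ gcd(|Δx|,|Δy|) = gcd(5,2) + gcd(17,13) + gcd(12,15) = 1+1+3 = 5.
Scaling by 2 multiplies the area by 2² = 4 (so the new area is 198) and multiplies the boundary lattice-point count by 2, giving 10.
By Pick's theorem, the interior count of the dilated polygon is 198 − 10/2 + 1 = 194.

194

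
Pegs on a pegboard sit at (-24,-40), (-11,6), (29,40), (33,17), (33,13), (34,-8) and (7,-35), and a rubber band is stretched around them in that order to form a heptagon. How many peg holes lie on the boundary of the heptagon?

The number of boundary lattice points is Σ gcd(|Δx|,|Δy|) = gcd(13,46) + gcd(40,34) + gcd(4,23) + gcd(0,4) + gcd(1,21) + gcd(27,27) + gcd(31,5) = 1+2+1+4+1+27+1 = 37.

37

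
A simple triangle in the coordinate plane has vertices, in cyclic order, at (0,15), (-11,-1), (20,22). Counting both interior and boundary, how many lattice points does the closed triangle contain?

Using the shoelace formula, 2A = |(0·(-1) − (-11)·15) + ((-11)·22 − 20·(-1)) + (20·15 − 0·22)| = 243, so the area is 121.5.
The number of boundary lattice points is Σ gcd(|Δx|,|Δy|) = gcd(11,16) + gcd(31,23) + gcd(20,7) = 1+1+1 = 3.
Pick's theorem gives I = A − B/2 + 1 = 121.5 − 3/2 + 1 = 121, so the closed region contains I + B = 121 + 3 = 124 lattice points.

124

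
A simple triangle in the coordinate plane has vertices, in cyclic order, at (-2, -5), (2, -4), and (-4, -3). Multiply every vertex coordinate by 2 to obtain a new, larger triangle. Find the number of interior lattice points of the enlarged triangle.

The shoelace formula gives twice the area as |((-2)·(-4) − 2·(-5)) + (2·(-3) − (-4)·(-4)) + ((-4)·(-5) − (-2)·(-3))| = 10, so the area is 5.
Along each edge there are gcd(|Δx|,|Δy|)+1 lattice points, so counting each shared vertex once the boundary has gcd(4,1) + gcd(6,1) + gcd(2,2) = 1+1+2 = 4.
Scaling by 2 multiplies the area by 2² = 4 (so the new area is 20) and multiplies the boundary lattice-point count by 2, giving 8.
By Pick's theorem, the interior count of the dilated polygon is 20 − 8/2 + 1 = 17.

17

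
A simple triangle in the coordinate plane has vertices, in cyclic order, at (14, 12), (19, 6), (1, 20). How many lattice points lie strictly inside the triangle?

18

The shoelace formula gives twice the area as |[14·6 − 19·12] + [19·20 − 1·6] + [1·12 − 14·20]| = 38, so the area is 19.
Along each edge there are gcd(|Δx|,|Δy|)+1 lattice points, so counting each shared vertex once the boundary has gcd(5,6) + gcd(18,14) + gcd(13,8) = 1+2+1 = 4.
Pick's theorem gives I = A − B/2 + 1 = 19 − 4/2 + 1 = 18.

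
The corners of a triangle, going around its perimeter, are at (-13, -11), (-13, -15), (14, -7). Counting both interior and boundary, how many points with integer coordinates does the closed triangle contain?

The shoelace formula gives twice the area as |[(-13)·(-15) − (-13)·(-11)] + [(-13)·(-7) − 14·(-15)] + [14·(-11) − (-13)·(-7)]| = 108, so the area is 54.
Summing gcd(|Δx|,|Δy|) over the edges gives the boundary count: gcd(0,4) + gcd(27,8) + gcd(27,4) = 4+1+1 = 6.
Pick's theorem gives I = A − B/2 + 1 = 54 − 6/2 + 1 = 52, so the closed region contains I + B = 52 + 6 = 58 lattice points.

58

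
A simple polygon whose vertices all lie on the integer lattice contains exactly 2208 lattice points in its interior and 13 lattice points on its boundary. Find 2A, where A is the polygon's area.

Pick's theorem states A = I + B/2 − 1, so A = 2208 + 13/2 − 1 = 4427/2.
Hence 2A = 4427.

4427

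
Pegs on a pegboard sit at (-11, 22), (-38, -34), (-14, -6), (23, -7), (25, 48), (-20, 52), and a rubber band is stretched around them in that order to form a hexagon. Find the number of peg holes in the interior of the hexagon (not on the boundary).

Using the shoelace formula, 2A = |((-11)·(-34) − (-38)·22) + ((-38)·(-6) − (-14)·(-34)) + ((-14)·(-7) − 23·(-6)) + (23·48 − 25·(-7)) + (25·52 − (-20)·48) + ((-20)·22 − (-11)·52)| = 4869, so the area is 2434.5.
Along each edge there are gcd(|Δx|,|Δy|)+1 lattice points, so counting each shared vertex once the boundary has gcd(27,56) + gcd(24,28) + gcd(37,1) + gcd(2,55) + gcd(45,4) + gcd(9,30) = 1+4+1+1+1+3 = 11.
Pick's theorem gives I = A − B/2 + 1 = 2434.5 − 11/2 + 1 = 2430.

2430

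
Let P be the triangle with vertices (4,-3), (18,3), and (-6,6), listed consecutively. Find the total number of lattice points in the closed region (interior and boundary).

97

By the shoelace formula, twice the signed area is |[4·3 − 18·(-3)] + [18·6 − (-6)·3] + [(-6)·(-3) − 4·6]| = 186, so the area is 93.
Summing gcd(|Δx|,|Δy|) over the edges gives the boundary count: gcd(14,6) + gcd(24,3) + gcd(10,9) = 2+3+1 = 6.
Pick's theorem gives I = A − B/2 + 1 = 93 − 6/2 + 1 = 91, so the closed region contains I + B = 91 + 6 = 97 lattice points.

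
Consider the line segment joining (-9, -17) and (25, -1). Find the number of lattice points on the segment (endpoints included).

3

The number of lattice points on a segment between lattice points is gcd(|Δx|,|Δy|) + 1 = gcd(34,16) + 1 = 2 + 1 = 3.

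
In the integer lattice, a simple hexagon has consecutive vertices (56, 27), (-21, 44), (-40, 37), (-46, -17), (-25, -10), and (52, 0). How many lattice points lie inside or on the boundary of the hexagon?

4187

By the shoelace formula, twice the signed area is |[56·44 − (-21)·27] + [(-21)·37 − (-40)·44] + [(-40)·(-17) − (-46)·37] + [(-46)·(-10) − (-25)·(-17)] + [(-25)·0 − 52·(-10)] + [52·27 − 56·0]| = 8355, so the area is 4177.5.
Along each edge there are gcd(|Δx|,|Δy|)+1 lattice points, so counting each shared vertex once the boundary has gcd(77,17) + gcd(19,7) + gcd(6,54) + gcd(21,7) + gcd(77,10) + gcd(4,27) = 1+1+6+7+1+1 = 17.
Pick's theorem gives I = A − B/2 + 1 = 4177.5 − 17/2 + 1 = 4170, so the closed region contains I + B = 4170 + 17 = 4187 lattice points.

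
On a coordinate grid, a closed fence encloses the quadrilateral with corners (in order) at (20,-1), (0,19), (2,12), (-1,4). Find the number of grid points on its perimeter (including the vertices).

23

Along each edge there are gcd(|Δx|,|Δy|)+1 lattice points, so counting each shared vertex once the boundary has gcd(20,20) + gcd(2,7) + gcd(3,8) + gcd(21,5) = 20+1+1+1 = 23.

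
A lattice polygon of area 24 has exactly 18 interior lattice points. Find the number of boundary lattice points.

14

Pick's theorem gives A = I + B/2 − 1, so B = 2(A − I + 1) = 2(24 − 18 + 1) = 14.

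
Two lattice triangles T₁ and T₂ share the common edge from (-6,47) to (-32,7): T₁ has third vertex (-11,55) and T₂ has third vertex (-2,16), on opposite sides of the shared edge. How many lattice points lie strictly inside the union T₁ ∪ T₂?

The union is the simple quadrilateral with vertices (-6,47), (-11,55), (-32,7), (-2,16) in order.
By the shoelace formula, twice the signed area is |[(-6)·55 − (-11)·47] + [(-11)·7 − (-32)·55] + [(-32)·16 − (-2)·7] + [(-2)·47 − (-6)·16]| = 1374, so the area is 687.
Summing gcd(|Δx|,|Δy|) over the edges gives the boundary count: gcd(5,8) + gcd(21,48) + gcd(30,9) + gcd(4,31) = 1+3+3+1 = 8.
By Pick's theorem I = A − B/2 + 1 = 687 − 8/2 + 1 = 684.

684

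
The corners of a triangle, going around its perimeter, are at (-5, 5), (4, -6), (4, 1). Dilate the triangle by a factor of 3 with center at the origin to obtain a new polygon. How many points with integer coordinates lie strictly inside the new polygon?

Using the shoelace formula, 2A = |[(-5)·(-6) − 4·5] + [4·1 − 4·(-6)] + [4·5 − (-5)·1]| = 63, so the area is 63/2.
The number of boundary lattice points is Σ gcd(|Δx|,|Δy|) = gcd(9,11) + gcd(0,7) + gcd(9,4) = 1+7+1 = 9.
Scaling by 3 multiplies the area by 3² = 9 (so the new area is 283.5) and multiplies the boundary lattice-point count by 3, giving 27.
By Pick's theorem, the interior count of the dilated polygon is 283.5 − 27/2 + 1 = 271.

271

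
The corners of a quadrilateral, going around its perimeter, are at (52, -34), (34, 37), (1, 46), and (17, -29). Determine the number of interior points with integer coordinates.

2359

Using the shoelace formula, 2A = |(52·37 − 34·(-34)) + (34·46 − 1·37) + (1·(-29) − 17·46) + (17·(-34) − 52·(-29))| = 4726, so the area is 2363.
Along each edge there are gcd(|Δx|,|Δy|)+1 lattice points, so counting each shared vertex once the boundary has gcd(18,71) + gcd(33,9) + gcd(16,75) + gcd(35,5) = 1+3+1+5 = 10.
By Pick's theorem A = I + B/2 − 1, so I = 2363 − 10/2 + 1 = 2359.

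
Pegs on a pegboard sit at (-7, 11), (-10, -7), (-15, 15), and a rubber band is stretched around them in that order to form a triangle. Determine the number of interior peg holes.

The shoelace formula gives twice the area as |[(-7)·(-7) − (-10)·11] + [(-10)·15 − (-15)·(-7)] + [(-15)·11 − (-7)·15]| = 156, so the area is 78.
The number of boundary lattice points is Σ gcd(|Δx|,|Δy|) = gcd(3,18) + gcd(5,22) + gcd(8,4) = 3+1+4 = 8.
By Pick's theorem A = I + B/2 − 1, so I = 78 − 8/2 + 1 = 75.

75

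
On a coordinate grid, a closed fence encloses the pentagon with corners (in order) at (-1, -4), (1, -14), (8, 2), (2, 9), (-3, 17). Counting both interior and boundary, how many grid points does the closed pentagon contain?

149

By the shoelace formula, twice the signed area is |((-1)·(-14) − 1·(-4)) + (1·2 − 8·(-14)) + (8·9 − 2·2) + (2·17 − (-3)·9) + ((-3)·(-4) − (-1)·17)| = 290, so the area is 145.
Along each edge there are gcd(|Δx|,|Δy|)+1 lattice points, so counting each shared vertex once the boundary has gcd(2,10) + gcd(7,16) + gcd(6,7) + gcd(5,8) + gcd(2,21) = 2+1+1+1+1 = 6.
Pick's theorem gives I = A − B/2 + 1 = 145 − 6/2 + 1 = 143, so the closed region contains I + B = 143 + 6 = 149 lattice points.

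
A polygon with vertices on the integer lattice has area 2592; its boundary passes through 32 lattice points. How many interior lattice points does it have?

From Pick's theorem, I = A − B/2 + 1 = 2592 − 32/2 + 1 = 2577.

2577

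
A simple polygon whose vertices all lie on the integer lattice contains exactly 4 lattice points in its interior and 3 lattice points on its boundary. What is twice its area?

By Pick's theorem, A = I + B/2 − 1 = 4 + 3/2 − 1 = 9/2.
Hence 2A = 9.

9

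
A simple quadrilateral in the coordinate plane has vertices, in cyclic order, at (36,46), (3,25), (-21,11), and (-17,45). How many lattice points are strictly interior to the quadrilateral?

917

By the shoelace formula, twice the signed area is |(36·25 − 3·46) + (3·11 − (-21)·25) + ((-21)·45 − (-17)·11) + ((-17)·46 − 36·45)| = 1840, so the area is 920.
The number of boundary lattice points is Σ gcd(|Δx|,|Δy|) = gcd(33,21) + gcd(24,14) + gcd(4,34) + gcd(53,1) = 3+2+2+1 = 8.
By Pick's theorem A = I + B/2 − 1, so I = 920 − 8/2 + 1 = 917.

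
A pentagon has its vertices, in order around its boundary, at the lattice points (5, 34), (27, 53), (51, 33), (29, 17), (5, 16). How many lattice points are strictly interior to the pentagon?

By the shoelace formula, twice the signed area is |(5·53 − 27·34) + (27·33 − 51·53) + (51·17 − 29·33) + (29·16 − 5·17) + (5·34 − 5·16)| = 2086, so the area is 1043.
The number of boundary lattice points is Σ gcd(|Δx|,|Δy|) = gcd(22,19) + gcd(24,20) + gcd(22,16) + gcd(24,1) + gcd(0,18) = 1+4+2+1+18 = 26.
By Pick's theorem A = I + B/2 − 1, so I = 1043 − 26/2 + 1 = 1031.

1031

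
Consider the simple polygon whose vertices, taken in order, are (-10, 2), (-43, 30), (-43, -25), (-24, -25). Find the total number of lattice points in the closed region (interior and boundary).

By the shoelace formula, twice the signed area is |[(-10)·30 − (-43)·2] + [(-43)·(-25) − (-43)·30] + [(-43)·(-25) − (-24)·(-25)] + [(-24)·2 − (-10)·(-25)]| = 2328, so the area is 1164.
Summing gcd(|Δx|,|Δy|) over the edges gives the boundary count: gcd(33,28) + gcd(0,55) + gcd(19,0) + gcd(14,27) = 1+55+19+1 = 76.
Pick's theorem gives I = A − B/2 + 1 = 1164 − 76/2 + 1 = 1127, so the closed region contains I + B = 1127 + 76 = 1203 lattice points.

1203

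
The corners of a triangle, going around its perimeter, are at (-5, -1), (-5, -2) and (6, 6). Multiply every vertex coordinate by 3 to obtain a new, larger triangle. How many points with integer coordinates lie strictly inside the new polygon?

By the shoelace formula, twice the signed area is |((-5)·(-2) − (-5)·(-1)) + ((-5)·6 − 6·(-2)) + (6·(-1) − (-5)·6)| = 11, so the area is 11/2.
The number of boundary lattice points is Σ gcd(|Δx|,|Δy|) = gcd(0,1) + gcd(11,8) + gcd(11,7) = 1+1+1 = 3.
Scaling by 3 multiplies the area by 3² = 9 (so the new area is 49.5) and multiplies the boundary lattice-point count by 3, giving 9.
By Pick's theorem, the interior count of the dilated polygon is 49.5 − 9/2 + 1 = 46.

46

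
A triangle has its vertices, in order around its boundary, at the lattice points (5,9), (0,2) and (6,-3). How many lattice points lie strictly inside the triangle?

33

The shoelace formula gives twice the area as |(5·2 − 0·9) + (0·(-3) − 6·2) + (6·9 − 5·(-3))| = 67, so the area is 33.5.
The number of boundary lattice points is Σ gcd(|Δx|,|Δy|) = gcd(5,7) + gcd(6,5) + gcd(1,12) = 1+1+1 = 3.
Pick's theorem gives I = A − B/2 + 1 = 33.5 − 3/2 + 1 = 33.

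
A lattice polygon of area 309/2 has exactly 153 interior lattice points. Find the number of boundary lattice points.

5

Pick's theorem gives A = I + B/2 − 1, so B = 2(A − I + 1) = 2(309/2 − 153 + 1) = 5.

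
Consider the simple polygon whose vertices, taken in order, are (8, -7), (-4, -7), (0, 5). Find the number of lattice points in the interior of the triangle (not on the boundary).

63

The shoelace formula gives twice the area as |[8·(-7) − (-4)·(-7)] + [(-4)·5 − 0·(-7)] + [0·(-7) − 8·5]| = 144, so the area is 72.
Along each edge there are gcd(|Δx|,|Δy|)+1 lattice points, so counting each shared vertex once the boundary has gcd(12,0) + gcd(4,12) + gcd(8,12) = 12+4+4 = 20.
By Pick's theorem A = I + B/2 − 1, so I = 72 − 20/2 + 1 = 63.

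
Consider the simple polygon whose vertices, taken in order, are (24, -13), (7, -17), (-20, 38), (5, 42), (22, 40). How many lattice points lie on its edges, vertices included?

Along each edge there are gcd(|Δx|,|Δy|)+1 lattice points, so counting each shared vertex once the boundary has gcd(17,4) + gcd(27,55) + gcd(25,4) + gcd(17,2) + gcd(2,53) = 1+1+1+1+1 = 5.

5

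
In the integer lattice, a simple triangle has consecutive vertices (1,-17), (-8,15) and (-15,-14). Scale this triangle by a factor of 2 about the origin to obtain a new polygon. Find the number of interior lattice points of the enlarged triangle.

By the shoelace formula, twice the signed area is |(1·15 − (-8)·(-17)) + ((-8)·(-14) − (-15)·15) + ((-15)·(-17) − 1·(-14))| = 485, so the area is 242.5.
Along each edge there are gcd(|Δx|,|Δy|)+1 lattice points, so counting each shared vertex once the boundary has gcd(9,32) + gcd(7,29) + gcd(16,3) = 1+1+1 = 3.
Scaling by 2 multiplies the area by 2² = 4 (so the new area is 970) and multiplies the boundary lattice-point count by 2, giving 6.
By Pick's theorem, the interior count of the dilated polygon is 970 − 6/2 + 1 = 968.

968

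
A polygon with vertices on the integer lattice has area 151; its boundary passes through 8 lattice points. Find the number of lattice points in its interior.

From Pick's theorem, I = A − B/2 + 1 = 151 − 8/2 + 1 = 148.

148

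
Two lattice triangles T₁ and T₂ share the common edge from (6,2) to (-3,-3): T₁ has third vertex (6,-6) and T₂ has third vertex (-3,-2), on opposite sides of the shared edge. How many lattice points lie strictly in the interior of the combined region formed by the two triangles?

35

The union is the simple quadrilateral with vertices (6,2), (6,-6), (-3,-3), (-3,-2) in order.
By the shoelace formula, twice the signed area is |(6·(-6) − 6·2) + (6·(-3) − (-3)·(-6)) + ((-3)·(-2) − (-3)·(-3)) + ((-3)·2 − 6·(-2))| = 81, so the area is 40.5.
Summing gcd(|Δx|,|Δy|) over the edges gives the boundary count: gcd(0,8) + gcd(9,3) + gcd(0,1) + gcd(9,4) = 8+3+1+1 = 13.
By Pick's theorem I = A − B/2 + 1 = 40.5 − 13/2 + 1 = 35.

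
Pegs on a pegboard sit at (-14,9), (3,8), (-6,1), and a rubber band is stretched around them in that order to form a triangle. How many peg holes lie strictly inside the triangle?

The shoelace formula gives twice the area as |[(-14)·8 − 3·9] + [3·1 − (-6)·8] + [(-6)·9 − (-14)·1]| = 128, so the area is 64.
The number of boundary lattice points is Σ gcd(|Δx|,|Δy|) = gcd(17,1) + gcd(9,7) + gcd(8,8) = 1+1+8 = 10.
By Pick's theorem A = I + B/2 − 1, so I = 64 − 10/2 + 1 = 60.

60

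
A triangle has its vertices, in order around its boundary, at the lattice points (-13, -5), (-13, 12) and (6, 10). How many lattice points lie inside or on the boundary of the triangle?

172

The shoelace formula gives twice the area as |[(-13)·12 − (-13)·(-5)] + [(-13)·10 − 6·12] + [6·(-5) − (-13)·10]| = 323, so the area is 161.5.
Summing gcd(|Δx|,|Δy|) over the edges gives the boundary count: gcd(0,17) + gcd(19,2) + gcd(19,15) = 17+1+1 = 19.
Pick's theorem gives I = A − B/2 + 1 = 161.5 − 19/2 + 1 = 153, so the closed region contains I + B = 153 + 19 = 172 lattice points.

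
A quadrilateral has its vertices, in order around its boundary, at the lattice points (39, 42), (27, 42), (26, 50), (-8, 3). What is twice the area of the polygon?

The shoelace formula gives twice the area as |(39·42 − 27·42) + (27·50 − 26·42) + (26·3 − (-8)·50) + ((-8)·42 − 39·3)| = 787, so the area is 787/2.

787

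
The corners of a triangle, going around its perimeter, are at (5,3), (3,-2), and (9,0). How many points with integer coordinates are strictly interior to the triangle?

The shoelace formula gives twice the area as |(5·(-2) − 3·3) + (3·0 − 9·(-2)) + (9·3 − 5·0)| = 26, so the area is 13.
The number of boundary lattice points is Σ gcd(|Δx|,|Δy|) = gcd(2,5) + gcd(6,2) + gcd(4,3) = 1+2+1 = 4.
By Pick's theorem A = I + B/2 − 1, so I = 13 − 4/2 + 1 = 12.

12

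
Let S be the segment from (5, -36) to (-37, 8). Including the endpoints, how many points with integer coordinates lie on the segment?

The number of lattice points on a segment between lattice points is gcd(|Δx|,|Δy|) + 1 = gcd(42,44) + 1 = 2 + 1 = 3.

3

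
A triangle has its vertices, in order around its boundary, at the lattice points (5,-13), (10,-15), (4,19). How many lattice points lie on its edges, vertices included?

4

The number of boundary lattice points is Σ gcd(|Δx|,|Δy|) = gcd(5,2) + gcd(6,34) + gcd(1,32) = 1+2+1 = 4.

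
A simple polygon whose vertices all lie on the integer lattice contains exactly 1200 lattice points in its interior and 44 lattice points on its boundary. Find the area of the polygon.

1221

Pick's theorem states A = I + B/2 − 1, so A = 1200 + 44/2 − 1 = 1221.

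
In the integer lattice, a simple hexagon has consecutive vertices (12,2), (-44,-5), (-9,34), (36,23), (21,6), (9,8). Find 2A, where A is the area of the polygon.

3175

The shoelace formula gives twice the area as |[12·(-5) − (-44)·2] + [(-44)·34 − (-9)·(-5)] + [(-9)·23 − 36·34] + [36·6 − 21·23] + [21·8 − 9·6] + [9·2 − 12·8]| = 3175, so the area is 1587.5.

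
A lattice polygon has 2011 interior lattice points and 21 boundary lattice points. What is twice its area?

By Pick's theorem, A = I + B/2 − 1 = 2011 + 21/2 − 1 = 4041/2.
Hence 2A = 4041.

4041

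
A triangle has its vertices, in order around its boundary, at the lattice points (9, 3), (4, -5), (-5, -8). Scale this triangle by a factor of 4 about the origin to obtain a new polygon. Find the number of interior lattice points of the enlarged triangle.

Using the shoelace formula, 2A = |(9·(-5) − 4·3) + (4·(-8) − (-5)·(-5)) + ((-5)·3 − 9·(-8))| = 57, so the area is 28.5.
Along each edge there are gcd(|Δx|,|Δy|)+1 lattice points, so counting each shared vertex once the boundary has gcd(5,8) + gcd(9,3) + gcd(14,11) = 1+3+1 = 5.
Scaling by 4 multiplies the area by 4² = 16 (so the new area is 456) and multiplies the boundary lattice-point count by 4, giving 20.
By Pick's theorem, the interior count of the dilated polygon is 456 − 20/2 + 1 = 447.

447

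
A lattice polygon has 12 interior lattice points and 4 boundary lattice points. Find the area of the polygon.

Pick's theorem states A = I + B/2 − 1, so A = 12 + 4/2 − 1 = 13.

13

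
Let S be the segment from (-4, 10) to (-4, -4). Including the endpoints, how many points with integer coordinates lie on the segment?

The number of lattice points on a segment between lattice points is gcd(|Δx|,|Δy|) + 1 = gcd(0,14) + 1 = 14 + 1 = 15.

15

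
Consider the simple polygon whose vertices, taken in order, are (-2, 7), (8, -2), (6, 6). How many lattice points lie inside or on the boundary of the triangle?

The shoelace formula gives twice the area as |((-2)·(-2) − 8·7) + (8·6 − 6·(-2)) + (6·7 − (-2)·6)| = 62, so the area is 31.
The number of boundary lattice points is Σ gcd(|Δx|,|Δy|) = gcd(10,9) + gcd(2,8) + gcd(8,1) = 1+2+1 = 4.
Pick's theorem gives I = A − B/2 + 1 = 31 − 4/2 + 1 = 30, so the closed region contains I + B = 30 + 4 = 34 lattice points.

34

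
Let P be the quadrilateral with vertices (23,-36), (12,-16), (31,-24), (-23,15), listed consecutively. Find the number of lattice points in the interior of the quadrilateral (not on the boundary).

The shoelace formula gives twice the area as |(23·(-16) − 12·(-36)) + (12·(-24) − 31·(-16)) + (31·15 − (-23)·(-24)) + ((-23)·(-36) − 23·15)| = 668, so the area is 334.
The number of boundary lattice points is Σ gcd(|Δx|,|Δy|) = gcd(11,20) + gcd(19,8) + gcd(54,39) + gcd(46,51) = 1+1+3+1 = 6.
By Pick's theorem A = I + B/2 − 1, so I = 334 − 6/2 + 1 = 332.

332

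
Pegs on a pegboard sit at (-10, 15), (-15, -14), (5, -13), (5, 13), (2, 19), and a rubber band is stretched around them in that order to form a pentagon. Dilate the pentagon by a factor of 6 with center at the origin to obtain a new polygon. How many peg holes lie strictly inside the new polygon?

18778

Using the shoelace formula, 2A = |((-10)·(-14) − (-15)·15) + ((-15)·(-13) − 5·(-14)) + (5·13 − 5·(-13)) + (5·19 − 2·13) + (2·15 − (-10)·19)| = 1049, so the area is 1049/2.
Along each edge there are gcd(|Δx|,|Δy|)+1 lattice points, so counting each shared vertex once the boundary has gcd(5,29) + gcd(20,1) + gcd(0,26) + gcd(3,6) + gcd(12,4) = 1+1+26+3+4 = 35.
Scaling by 6 multiplies the area by 6² = 36 (so the new area is 18882) and multiplies the boundary lattice-point count by 6, giving 210.
By Pick's theorem, the interior count of the dilated polygon is 18882 − 210/2 + 1 = 18778.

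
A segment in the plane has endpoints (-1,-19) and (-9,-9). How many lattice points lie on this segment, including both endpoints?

The number of lattice points on a segment between lattice points is gcd(|Δx|,|Δy|) + 1 = gcd(8,10) + 1 = 2 + 1 = 3.

3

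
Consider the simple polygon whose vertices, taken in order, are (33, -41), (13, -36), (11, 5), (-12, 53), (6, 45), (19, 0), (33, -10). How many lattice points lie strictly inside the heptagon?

1218

Using the shoelace formula, 2A = |[33·(-36) − 13·(-41)] + [13·5 − 11·(-36)] + [11·53 − (-12)·5] + [(-12)·45 − 6·53] + [6·0 − 19·45] + [19·(-10) − 33·0] + [33·(-41) − 33·(-10)]| = 2477, so the area is 2477/2.
Along each edge there are gcd(|Δx|,|Δy|)+1 lattice points, so counting each shared vertex once the boundary has gcd(20,5) + gcd(2,41) + gcd(23,48) + gcd(18,8) + gcd(13,45) + gcd(14,10) + gcd(0,31) = 5+1+1+2+1+2+31 = 43.
By Pick's theorem A = I + B/2 − 1, so I = 2477/2 − 43/2 + 1 = 1218.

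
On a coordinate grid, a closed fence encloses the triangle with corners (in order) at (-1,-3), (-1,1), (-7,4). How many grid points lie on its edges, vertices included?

Along each edge there are gcd(|Δx|,|Δy|)+1 lattice points, so counting each shared vertex once the boundary has gcd(0,4) + gcd(6,3) + gcd(6,7) = 4+3+1 = 8.

8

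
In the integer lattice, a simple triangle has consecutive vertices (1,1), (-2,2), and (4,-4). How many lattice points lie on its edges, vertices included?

Along each edge there are gcd(|Δx|,|Δy|)+1 lattice points, so counting each shared vertex once the boundary has gcd(3,1) + gcd(6,6) + gcd(3,5) = 1+6+1 = 8.

8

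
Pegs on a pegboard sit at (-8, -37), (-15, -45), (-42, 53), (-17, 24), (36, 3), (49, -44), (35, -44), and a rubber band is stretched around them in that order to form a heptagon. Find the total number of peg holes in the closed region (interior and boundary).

Using the shoelace formula, 2A = |((-8)·(-45) − (-15)·(-37)) + ((-15)·53 − (-42)·(-45)) + ((-42)·24 − (-17)·53) + ((-17)·3 − 36·24) + (36·(-44) − 49·3) + (49·(-44) − 35·(-44)) + (35·(-37) − (-8)·(-44))| = 7896, so the area is 3948.
Along each edge there are gcd(|Δx|,|Δy|)+1 lattice points, so counting each shared vertex once the boundary has gcd(7,8) + gcd(27,98) + gcd(25,29) + gcd(53,21) + gcd(13,47) + gcd(14,0) + gcd(43,7) = 1+1+1+1+1+14+1 = 20.
Pick's theorem gives I = A − B/2 + 1 = 3948 − 20/2 + 1 = 3939, so the closed region contains I + B = 3939 + 20 = 3959 lattice points.

3959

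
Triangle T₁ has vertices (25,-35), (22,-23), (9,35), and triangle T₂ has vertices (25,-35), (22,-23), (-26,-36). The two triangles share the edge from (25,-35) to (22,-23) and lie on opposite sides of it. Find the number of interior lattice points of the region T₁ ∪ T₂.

The union is the simple quadrilateral with vertices (25,-35), (9,35), (22,-23), (-26,-36) in order.
The shoelace formula gives twice the area as |[25·35 − 9·(-35)] + [9·(-23) − 22·35] + [22·(-36) − (-26)·(-23)] + [(-26)·(-35) − 25·(-36)]| = 633, so the area is 316.5.
Summing gcd(|Δx|,|Δy|) over the edges gives the boundary count: gcd(16,70) + gcd(13,58) + gcd(48,13) + gcd(51,1) = 2+1+1+1 = 5.
By Pick's theorem I = A − B/2 + 1 = 316.5 − 5/2 + 1 = 315.

315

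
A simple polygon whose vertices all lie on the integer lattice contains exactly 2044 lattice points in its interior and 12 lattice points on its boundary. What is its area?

By Pick's theorem, A = I + B/2 − 1 = 2044 + 12/2 − 1 = 2049.

2049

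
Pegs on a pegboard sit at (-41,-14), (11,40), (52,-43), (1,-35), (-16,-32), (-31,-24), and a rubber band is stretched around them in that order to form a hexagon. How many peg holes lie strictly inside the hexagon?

3776

The shoelace formula gives twice the area as |[(-41)·40 − 11·(-14)] + [11·(-43) − 52·40] + [52·(-35) − 1·(-43)] + [1·(-32) − (-16)·(-35)] + [(-16)·(-24) − (-31)·(-32)] + [(-31)·(-14) − (-41)·(-24)]| = 7566, so the area is 3783.
The number of boundary lattice points is Σ gcd(|Δx|,|Δy|) = gcd(52,54) + gcd(41,83) + gcd(51,8) + gcd(17,3) + gcd(15,8) + gcd(10,10) = 2+1+1+1+1+10 = 16.
By Pick's theorem A = I + B/2 − 1, so I = 3783 − 16/2 + 1 = 3776.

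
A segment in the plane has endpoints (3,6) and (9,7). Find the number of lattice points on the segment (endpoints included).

The number of lattice points on a segment between lattice points is gcd(|Δx|,|Δy|) + 1 = gcd(6,1) + 1 = 1 + 1 = 2.

2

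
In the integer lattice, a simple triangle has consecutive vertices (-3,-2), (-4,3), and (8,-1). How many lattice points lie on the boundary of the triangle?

6

Summing gcd(|Δx|,|Δy|) over the edges gives the boundary count: gcd(1,5) + gcd(12,4) + gcd(11,1) = 1+4+1 = 6.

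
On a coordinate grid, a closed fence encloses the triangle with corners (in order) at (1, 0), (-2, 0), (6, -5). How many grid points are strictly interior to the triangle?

4

The shoelace formula gives twice the area as |(1·0 − (-2)·0) + ((-2)·(-5) − 6·0) + (6·0 − 1·(-5))| = 15, so the area is 7.5.
The number of boundary lattice points is Σ gcd(|Δx|,|Δy|) = gcd(3,0) + gcd(8,5) + gcd(5,5) = 3+1+5 = 9.
By Pick's theorem A = I + B/2 − 1, so I = 7.5 − 9/2 + 1 = 4.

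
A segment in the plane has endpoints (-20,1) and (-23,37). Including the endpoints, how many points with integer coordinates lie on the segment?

4

The number of lattice points on a segment between lattice points is gcd(|Δx|,|Δy|) + 1 = gcd(3,36) + 1 = 3 + 1 = 4.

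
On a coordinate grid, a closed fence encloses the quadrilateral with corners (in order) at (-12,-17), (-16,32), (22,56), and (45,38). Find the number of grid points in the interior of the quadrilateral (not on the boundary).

2123

The shoelace formula gives twice the area as |((-12)·32 − (-16)·(-17)) + ((-16)·56 − 22·32) + (22·38 − 45·56) + (45·(-17) − (-12)·38)| = 4249, so the area is 4249/2.
Along each edge there are gcd(|Δx|,|Δy|)+1 lattice points, so counting each shared vertex once the boundary has gcd(4,49) + gcd(38,24) + gcd(23,18) + gcd(57,55) = 1+2+1+1 = 5.
Pick's theorem gives I = A − B/2 + 1 = 4249/2 − 5/2 + 1 = 2123.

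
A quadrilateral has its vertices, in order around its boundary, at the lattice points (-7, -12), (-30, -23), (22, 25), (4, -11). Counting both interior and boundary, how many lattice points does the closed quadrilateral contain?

Using the shoelace formula, 2A = |((-7)·(-23) − (-30)·(-12)) + ((-30)·25 − 22·(-23)) + (22·(-11) − 4·25) + (4·(-12) − (-7)·(-11))| = 910, so the area is 455.
Summing gcd(|Δx|,|Δy|) over the edges gives the boundary count: gcd(23,11) + gcd(52,48) + gcd(18,36) + gcd(11,1) = 1+4+18+1 = 24.
Pick's theorem gives I = A − B/2 + 1 = 455 − 24/2 + 1 = 444, so the closed region contains I + B = 444 + 24 = 468 lattice points.

468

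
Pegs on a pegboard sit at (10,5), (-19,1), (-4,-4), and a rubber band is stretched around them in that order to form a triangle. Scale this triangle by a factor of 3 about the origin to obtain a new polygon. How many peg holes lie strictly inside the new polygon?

By the shoelace formula, twice the signed area is |[10·1 − (-19)·5] + [(-19)·(-4) − (-4)·1] + [(-4)·5 − 10·(-4)]| = 205, so the area is 102.5.
The number of boundary lattice points is Σ gcd(|Δx|,|Δy|) = gcd(29,4) + gcd(15,5) + gcd(14,9) = 1+5+1 = 7.
Scaling by 3 multiplies the area by 3² = 9 (so the new area is 922.5) and multiplies the boundary lattice-point count by 3, giving 21.
By Pick's theorem, the interior count of the dilated polygon is 922.5 − 21/2 + 1 = 913.

913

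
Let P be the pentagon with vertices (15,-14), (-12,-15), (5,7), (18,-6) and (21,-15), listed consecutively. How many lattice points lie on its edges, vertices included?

19

The number of boundary lattice points is Σ gcd(|Δx|,|Δy|) = gcd(27,1) + gcd(17,22) + gcd(13,13) + gcd(3,9) + gcd(6,1) = 1+1+13+3+1 = 19.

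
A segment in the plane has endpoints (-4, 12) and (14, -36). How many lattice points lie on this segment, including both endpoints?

7

The number of lattice points on a segment between lattice points is gcd(|Δx|,|Δy|) + 1 = gcd(18,48) + 1 = 6 + 1 = 7.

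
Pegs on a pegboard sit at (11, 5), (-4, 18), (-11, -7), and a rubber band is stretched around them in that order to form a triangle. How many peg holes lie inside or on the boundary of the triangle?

The shoelace formula gives twice the area as |[11·18 − (-4)·5] + [(-4)·(-7) − (-11)·18] + [(-11)·5 − 11·(-7)]| = 466, so the area is 233.
Along each edge there are gcd(|Δx|,|Δy|)+1 lattice points, so counting each shared vertex once the boundary has gcd(15,13) + gcd(7,25) + gcd(22,12) = 1+1+2 = 4.
Pick's theorem gives I = A − B/2 + 1 = 233 − 4/2 + 1 = 232, so the closed region contains I + B = 232 + 4 = 236 lattice points.

236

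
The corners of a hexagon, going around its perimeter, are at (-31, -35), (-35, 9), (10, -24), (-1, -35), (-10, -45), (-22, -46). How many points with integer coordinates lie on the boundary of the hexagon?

21

Summing gcd(|Δx|,|Δy|) over the edges gives the boundary count: gcd(4,44) + gcd(45,33) + gcd(11,11) + gcd(9,10) + gcd(12,1) + gcd(9,11) = 4+3+11+1+1+1 = 21.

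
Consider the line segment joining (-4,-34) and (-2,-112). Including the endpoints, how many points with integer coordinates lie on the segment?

The number of lattice points on a segment between lattice points is gcd(|Δx|,|Δy|) + 1 = gcd(2,78) + 1 = 2 + 1 = 3.

3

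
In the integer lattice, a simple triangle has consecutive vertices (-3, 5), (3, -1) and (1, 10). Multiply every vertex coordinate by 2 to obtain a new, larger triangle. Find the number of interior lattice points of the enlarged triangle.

101

By the shoelace formula, twice the signed area is |[(-3)·(-1) − 3·5] + [3·10 − 1·(-1)] + [1·5 − (-3)·10]| = 54, so the area is 27.
The number of boundary lattice points is Σ gcd(|Δx|,|Δy|) = gcd(6,6) + gcd(2,11) + gcd(4,5) = 6+1+1 = 8.
Scaling by 2 multiplies the area by 2² = 4 (so the new area is 108) and multiplies the boundary lattice-point count by 2, giving 16.
By Pick's theorem, the interior count of the dilated polygon is 108 − 16/2 + 1 = 101.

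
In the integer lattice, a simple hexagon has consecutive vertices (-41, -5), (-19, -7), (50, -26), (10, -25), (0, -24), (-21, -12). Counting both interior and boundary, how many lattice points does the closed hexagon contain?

548

By the shoelace formula, twice the signed area is |[(-41)·(-7) − (-19)·(-5)] + [(-19)·(-26) − 50·(-7)] + [50·(-25) − 10·(-26)] + [10·(-24) − 0·(-25)] + [0·(-12) − (-21)·(-24)] + [(-21)·(-5) − (-41)·(-12)]| = 1085, so the area is 542.5.
The number of boundary lattice points is Σ gcd(|Δx|,|Δy|) = gcd(22,2) + gcd(69,19) + gcd(40,1) + gcd(10,1) + gcd(21,12) + gcd(20,7) = 2+1+1+1+3+1 = 9.
Pick's theorem gives I = A − B/2 + 1 = 542.5 − 9/2 + 1 = 539, so the closed region contains I + B = 539 + 9 = 548 lattice points.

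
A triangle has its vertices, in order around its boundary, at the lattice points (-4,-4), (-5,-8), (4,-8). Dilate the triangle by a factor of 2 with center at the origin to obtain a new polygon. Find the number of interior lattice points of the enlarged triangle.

59

By the shoelace formula, twice the signed area is |[(-4)·(-8) − (-5)·(-4)] + [(-5)·(-8) − 4·(-8)] + [4·(-4) − (-4)·(-8)]| = 36, so the area is 18.
Along each edge there are gcd(|Δx|,|Δy|)+1 lattice points, so counting each shared vertex once the boundary has gcd(1,4) + gcd(9,0) + gcd(8,4) = 1+9+4 = 14.
Scaling by 2 multiplies the area by 2² = 4 (so the new area is 72) and multiplies the boundary lattice-point count by 2, giving 28.
By Pick's theorem, the interior count of the dilated polygon is 72 − 28/2 + 1 = 59.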